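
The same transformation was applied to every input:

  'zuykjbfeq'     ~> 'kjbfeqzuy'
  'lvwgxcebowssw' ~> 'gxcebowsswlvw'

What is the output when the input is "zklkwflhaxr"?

kwflhaxrzkl

Rule — move the first 3 characters to the end (rotate left by 3).
For "zklkwflhaxr" the result is "kwflhaxrzkl".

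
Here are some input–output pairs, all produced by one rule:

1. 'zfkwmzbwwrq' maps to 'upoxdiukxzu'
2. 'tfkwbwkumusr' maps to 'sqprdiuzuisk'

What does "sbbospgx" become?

In each case the input is transformed by: shift every letter 2 places backward in the alphabet (wrapping around), then move the last 3 characters to the front (rotate right by 3).
For "sbbospgx", step one produces "qzzmqnev"; step two turns that into "nevqzzmq".

nevqzzmq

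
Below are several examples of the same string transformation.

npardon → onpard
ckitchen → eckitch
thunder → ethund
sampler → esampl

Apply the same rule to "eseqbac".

Rule — delete the last character, then move the last character to the front.
Applying both steps to "eseqbac": "eseqba", then "aeseqb".

aeseqb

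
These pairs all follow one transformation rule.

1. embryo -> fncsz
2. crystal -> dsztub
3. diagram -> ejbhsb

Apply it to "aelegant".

The pattern: shift every letter 1 place forward in the alphabet (wrapping around), then delete the last character.
Working it through for "aelegant": intermediate "bfmfhbou", final "bfmfhbo".

bfmfhbo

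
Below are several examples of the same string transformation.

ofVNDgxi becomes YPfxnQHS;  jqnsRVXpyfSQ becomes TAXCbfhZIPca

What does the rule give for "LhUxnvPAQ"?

vReHXFzka

The pattern: flip the case of every letter, then shift every letter 10 places forward in the alphabet (wrapping around).
Working it through for "LhUxnvPAQ": intermediate "lHuXNVpaq", final "vReHXFzka".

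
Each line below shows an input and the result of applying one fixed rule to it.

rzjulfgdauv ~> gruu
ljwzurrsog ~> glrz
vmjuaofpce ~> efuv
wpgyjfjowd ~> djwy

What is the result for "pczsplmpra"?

The pattern: keep one character in every 3, starting at position 1 (positions 1st, 4th, 7th, ...), then sort the characters into alphabetical order.
Working it through for "pczsplmpra": intermediate "psma", final "amps".

amps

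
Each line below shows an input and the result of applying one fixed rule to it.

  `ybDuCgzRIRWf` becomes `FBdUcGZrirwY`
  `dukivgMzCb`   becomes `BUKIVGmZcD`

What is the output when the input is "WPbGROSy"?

YpBgrosw

Rule — flip the case of every letter, then swap the first and last characters.
Working it through for "WPbGROSy": intermediate "wpBgrosY", final "YpBgrosw".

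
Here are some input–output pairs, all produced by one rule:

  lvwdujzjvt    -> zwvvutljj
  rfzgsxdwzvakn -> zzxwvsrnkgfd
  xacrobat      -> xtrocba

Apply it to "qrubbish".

Each output is the input with this applied: sort the characters into reverse alphabetical order, then delete the last character.
Doing the same to "qrubbish": "usrqihb".

usrqihb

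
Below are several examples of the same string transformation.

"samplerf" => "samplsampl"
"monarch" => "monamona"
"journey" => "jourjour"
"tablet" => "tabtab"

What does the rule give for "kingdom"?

kingking

In each case the input is transformed by: delete the last 3 characters, then write the whole string twice.
Applying both steps to "kingdom": "king", then "kingking".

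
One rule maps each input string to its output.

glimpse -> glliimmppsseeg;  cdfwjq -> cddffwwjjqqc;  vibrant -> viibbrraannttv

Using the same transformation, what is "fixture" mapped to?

In each case the input is transformed by: double every character, then move the first character to the end.
Starting from "fixture": after the first operation, "ffiixxttuurree"; after the second, "fiixxttuurreef".

fiixxttuurreef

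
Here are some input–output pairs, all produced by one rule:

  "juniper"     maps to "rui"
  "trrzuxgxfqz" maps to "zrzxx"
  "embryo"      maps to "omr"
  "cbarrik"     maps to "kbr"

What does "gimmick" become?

Looking at the pairs, the operation is to move the last 2 characters to the front (rotate right by 2), then keep every other character starting from the second (positions 2nd, 4th, 6th, ...).
So "gimmick" becomes "kim".

kim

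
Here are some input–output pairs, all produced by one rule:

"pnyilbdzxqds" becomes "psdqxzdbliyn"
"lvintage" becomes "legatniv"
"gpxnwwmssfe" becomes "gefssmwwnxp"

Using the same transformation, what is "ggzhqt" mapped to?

gtqhzg

The rule is to move the first character to the end, then reverse the string.
On "ggzhqt": the first step gives "gzhqtg", and the second then gives "gtqhzg".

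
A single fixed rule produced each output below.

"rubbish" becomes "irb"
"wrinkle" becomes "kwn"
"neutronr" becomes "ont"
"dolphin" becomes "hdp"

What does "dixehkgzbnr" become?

The transformation: move the last 3 characters to the front (rotate right by 3), then keep one character in every 3, starting at position 1 (positions 1st, 4th, 7th, ...).
Starting from "dixehkgzbnr": after the first operation, "bnrdixehkgz"; after the second, "bdeg".

bdeg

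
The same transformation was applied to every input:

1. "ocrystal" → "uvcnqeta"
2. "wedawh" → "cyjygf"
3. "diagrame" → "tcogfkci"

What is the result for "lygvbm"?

What's happening: swap the front and back halves of the string, then shift every letter 2 places forward in the alphabet (wrapping around).
"lygvbm" → "vbmlyg" → "xdonai".

xdonai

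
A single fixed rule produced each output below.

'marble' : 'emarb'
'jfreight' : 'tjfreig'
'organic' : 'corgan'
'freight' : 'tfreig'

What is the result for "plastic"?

The rule is to move the last 2 characters to the front (rotate right by 2), then delete the first character.
Doing the same to "plastic": "cplast".

cplast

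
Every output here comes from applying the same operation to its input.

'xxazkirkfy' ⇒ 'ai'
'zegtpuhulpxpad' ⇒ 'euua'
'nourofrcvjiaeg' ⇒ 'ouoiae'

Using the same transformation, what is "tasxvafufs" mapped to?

aau

What's happening: keep only the vowels.
For "tasxvafufs" the result is "aau".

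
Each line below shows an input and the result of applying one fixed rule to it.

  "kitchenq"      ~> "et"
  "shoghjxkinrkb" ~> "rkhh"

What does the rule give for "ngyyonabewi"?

The transformation: reverse the string, then keep one character in every 3, starting at position 3 (positions 3rd, 6th, 9th, ...).
Applying both steps to "ngyyonabewi": "iwebanoyygn", then "eny".

eny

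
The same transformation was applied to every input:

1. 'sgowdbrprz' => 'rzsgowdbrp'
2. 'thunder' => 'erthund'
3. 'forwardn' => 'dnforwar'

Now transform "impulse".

seimpul

The pattern: move the last 2 characters to the front (rotate right by 2).
Applying that to "impulse" gives "seimpul".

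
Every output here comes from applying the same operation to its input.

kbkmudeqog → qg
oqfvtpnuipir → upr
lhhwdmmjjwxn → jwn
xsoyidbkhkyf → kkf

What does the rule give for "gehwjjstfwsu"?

twu

The transformation: keep every other character starting from the second (positions 2nd, 4th, 6th, ...), then delete the first 3 characters.
Doing the same to "gehwjjstfwsu": "twu".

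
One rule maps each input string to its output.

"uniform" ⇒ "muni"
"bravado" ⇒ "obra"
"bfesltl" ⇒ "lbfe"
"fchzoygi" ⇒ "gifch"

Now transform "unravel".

Each output is the input with this applied: move the first 3 characters to the end (rotate left by 3), then delete the first 3 characters.
Starting from "unravel": after the first operation, "avelunr"; after the second, "lunr".
(Check on "uniform": → "formuni" → "muni" ✓)

lunr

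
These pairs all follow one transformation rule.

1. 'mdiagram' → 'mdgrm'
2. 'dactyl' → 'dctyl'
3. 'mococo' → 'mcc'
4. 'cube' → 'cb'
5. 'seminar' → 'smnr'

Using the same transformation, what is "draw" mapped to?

The transformation: remove every vowel.
Doing the same to "draw": "drw".

drw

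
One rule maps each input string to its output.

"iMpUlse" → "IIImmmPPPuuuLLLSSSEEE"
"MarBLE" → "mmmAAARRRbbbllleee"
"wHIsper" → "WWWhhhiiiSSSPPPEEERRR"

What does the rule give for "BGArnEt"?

bbbgggaaaRRRNNNeeeTTT

Each output is the input with this applied: repeat every character 3 times, then flip the case of every letter.
For "BGArnEt", step one produces "BBBGGGAAArrrnnnEEEttt"; step two turns that into "bbbgggaaaRRRNNNeeeTTT".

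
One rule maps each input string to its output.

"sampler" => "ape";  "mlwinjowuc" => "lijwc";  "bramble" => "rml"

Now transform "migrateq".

irtq

The pattern: keep every other character starting from the second (positions 2nd, 4th, 6th, ...).
For "migrateq" the result is "irtq".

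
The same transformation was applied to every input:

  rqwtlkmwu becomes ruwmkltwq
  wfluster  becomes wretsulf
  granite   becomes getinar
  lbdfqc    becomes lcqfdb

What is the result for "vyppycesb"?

vbsecyppy

Rule — reverse the string, then move the last character to the front.
Working it through for "vyppycesb": intermediate "bsecyppyv", final "vbsecyppy".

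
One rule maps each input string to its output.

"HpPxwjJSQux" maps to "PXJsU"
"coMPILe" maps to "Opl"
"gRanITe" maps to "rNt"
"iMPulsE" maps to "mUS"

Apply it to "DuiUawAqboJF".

What's happening: flip the case of every letter, then keep every other character starting from the second (positions 2nd, 4th, 6th, ...).
Applying both steps to "DuiUawAqboJF": "dUIuAWaQBOjf", then "UuWQOf".

UuWQOf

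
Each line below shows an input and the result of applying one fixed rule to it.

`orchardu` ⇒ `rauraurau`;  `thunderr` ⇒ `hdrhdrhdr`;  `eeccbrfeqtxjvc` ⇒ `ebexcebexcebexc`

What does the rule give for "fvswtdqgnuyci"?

Rule — keep one character in every 3, starting at position 2 (positions 2nd, 5th, 8th, ...), then write the whole string 3 times in a row.
For "fvswtdqgnuyci", step one produces "vtgy"; step two turns that into "vtgyvtgyvtgy".

vtgyvtgyvtgy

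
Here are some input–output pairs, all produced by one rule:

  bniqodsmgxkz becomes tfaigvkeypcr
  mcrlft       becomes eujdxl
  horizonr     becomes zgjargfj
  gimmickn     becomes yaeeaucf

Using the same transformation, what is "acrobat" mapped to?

sujgtsl

Looking at the pairs, the operation is to shift every letter 8 places backward in the alphabet (wrapping around).
Doing the same to "acrobat": "sujgtsl".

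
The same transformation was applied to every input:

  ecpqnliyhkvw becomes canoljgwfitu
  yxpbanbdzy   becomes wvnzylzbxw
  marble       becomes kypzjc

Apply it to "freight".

dpcgefr

Each output is the input with this applied: shift every letter 2 places backward in the alphabet (wrapping around).
Applying that to "freight" gives "dpcgefr".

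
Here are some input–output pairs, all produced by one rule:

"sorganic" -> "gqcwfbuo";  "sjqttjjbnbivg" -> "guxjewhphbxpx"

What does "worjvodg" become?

Rule — shift every letter 12 places backward in the alphabet (wrapping around), then take characters alternately from the front and the back (1st, last, 2nd, 2nd-last, ...).
So "worjvodg" becomes "kucrfcxj".

kucrfcxj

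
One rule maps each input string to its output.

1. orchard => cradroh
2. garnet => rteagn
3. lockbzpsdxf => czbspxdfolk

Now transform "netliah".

Looking at the pairs, the operation is to swap each adjacent pair of characters (1↔2, 3↔4, ...), then move the first 3 characters to the end (rotate left by 3).
For "netliah", step one produces "enltaih"; step two turns that into "taihenl".

taihenl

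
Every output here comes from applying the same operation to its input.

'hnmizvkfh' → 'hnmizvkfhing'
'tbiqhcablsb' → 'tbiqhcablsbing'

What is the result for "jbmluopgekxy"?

Rule — append "ing".
Applying that to "jbmluopgekxy" gives "jbmluopgekxying".

jbmluopgekxying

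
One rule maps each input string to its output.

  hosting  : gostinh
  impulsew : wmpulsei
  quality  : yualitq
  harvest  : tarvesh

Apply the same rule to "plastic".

Each output is the input with this applied: swap the first and last characters.
On "plastic" that produces "clastip".

clastip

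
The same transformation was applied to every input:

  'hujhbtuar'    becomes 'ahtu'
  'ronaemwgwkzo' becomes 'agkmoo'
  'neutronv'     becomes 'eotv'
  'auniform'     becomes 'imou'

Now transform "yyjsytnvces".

estvy

Rule — keep every other character starting from the second (positions 2nd, 4th, 6th, ...), then sort the characters into alphabetical order.
So "yyjsytnvces" becomes "estvy".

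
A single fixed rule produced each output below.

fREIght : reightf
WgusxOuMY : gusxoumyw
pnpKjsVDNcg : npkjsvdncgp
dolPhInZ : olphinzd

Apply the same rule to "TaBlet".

Looking at the pairs, the operation is to move the first character to the end, then convert every letter to lowercase.
On "TaBlet" that produces "ablett".

ablett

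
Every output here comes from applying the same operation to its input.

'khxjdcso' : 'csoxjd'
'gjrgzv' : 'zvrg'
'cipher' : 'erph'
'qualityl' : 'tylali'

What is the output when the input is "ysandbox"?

Each output is the input with this applied: delete the first 2 characters, then swap the front and back halves of the string.
On "ysandbox": the first step gives "andbox", and the second then gives "boxand".

boxand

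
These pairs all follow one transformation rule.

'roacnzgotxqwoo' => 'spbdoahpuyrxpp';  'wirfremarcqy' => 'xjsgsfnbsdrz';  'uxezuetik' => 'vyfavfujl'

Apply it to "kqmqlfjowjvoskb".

lrnrmgkpxkwptlc

Looking at the pairs, the operation is to shift every letter 1 place forward in the alphabet (wrapping around).
Applying that to "kqmqlfjowjvoskb" gives "lrnrmgkpxkwptlc".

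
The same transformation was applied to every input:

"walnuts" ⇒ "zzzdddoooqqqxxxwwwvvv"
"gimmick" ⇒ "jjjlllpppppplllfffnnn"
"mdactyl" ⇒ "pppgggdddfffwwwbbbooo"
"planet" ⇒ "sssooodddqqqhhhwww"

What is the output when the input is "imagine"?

lllpppdddjjjlllqqqhhh

The rule is to repeat every character 3 times, then shift every letter 3 places forward in the alphabet (wrapping around).
On "imagine": the first step gives "iiimmmaaagggiiinnneee", and the second then gives "lllpppdddjjjlllqqqhhh".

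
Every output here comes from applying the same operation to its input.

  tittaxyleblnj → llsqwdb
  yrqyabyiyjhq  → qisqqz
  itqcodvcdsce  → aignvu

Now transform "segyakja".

Each output is the input with this applied: shift every letter 8 places backward in the alphabet (wrapping around), then keep every other character starting from the first (positions 1st, 3rd, 5th, ...).
Starting from "segyakja": after the first operation, "kwyqscbs"; after the second, "kysb".

kysb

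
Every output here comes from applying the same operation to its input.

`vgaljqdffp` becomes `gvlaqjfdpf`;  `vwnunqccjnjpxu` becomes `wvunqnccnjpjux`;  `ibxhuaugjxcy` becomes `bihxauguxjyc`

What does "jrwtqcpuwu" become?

rjtwcqupuw

In each case the input is transformed by: swap each adjacent pair of characters (1↔2, 3↔4, ...).
Doing the same to "jrwtqcpuwu": "rjtwcqupuw".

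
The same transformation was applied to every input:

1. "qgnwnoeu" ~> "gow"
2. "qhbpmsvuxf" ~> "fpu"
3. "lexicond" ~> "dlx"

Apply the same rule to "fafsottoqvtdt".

Rule — sort the characters into alphabetical order, then keep one character in every 3, starting at position 2 (positions 2nd, 5th, 8th, ...).
For "fafsottoqvtdt", step one produces "adffooqsttttv"; step two turns that into "dost".

dost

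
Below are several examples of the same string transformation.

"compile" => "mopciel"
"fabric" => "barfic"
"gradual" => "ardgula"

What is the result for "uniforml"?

The pattern: move the first 2 characters to the end (rotate left by 2), then take characters alternately from the front and the back (1st, last, 2nd, 2nd-last, ...).
Working it through for "uniforml": intermediate "iformlun", final "infuolrm".

infuolrm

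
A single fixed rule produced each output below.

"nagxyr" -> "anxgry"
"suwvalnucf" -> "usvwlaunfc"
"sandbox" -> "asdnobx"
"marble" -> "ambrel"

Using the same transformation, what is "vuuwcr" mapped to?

uvwurc

Looking at the pairs, the operation is to swap each adjacent pair of characters (1↔2, 3↔4, ...).
For "vuuwcr" the result is "uvwurc".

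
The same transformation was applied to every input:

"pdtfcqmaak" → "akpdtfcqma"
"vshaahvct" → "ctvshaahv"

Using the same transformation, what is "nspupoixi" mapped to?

xinspupoi

The transformation: move the last 2 characters to the front (rotate right by 2).
"nspupoixi" → "xinspupoi".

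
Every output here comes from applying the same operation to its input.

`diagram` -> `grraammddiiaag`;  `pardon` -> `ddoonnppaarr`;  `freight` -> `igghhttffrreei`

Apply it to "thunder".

nddeerrtthhuun

In each case the input is transformed by: double every character, then swap the front and back halves of the string.
For "thunder", step one produces "tthhuunnddeerr"; step two turns that into "nddeerrtthhuun".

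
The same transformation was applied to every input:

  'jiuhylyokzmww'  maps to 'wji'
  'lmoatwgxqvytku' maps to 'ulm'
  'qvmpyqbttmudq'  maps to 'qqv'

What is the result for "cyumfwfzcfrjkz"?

In each case the input is transformed by: move the first 2 characters to the end (rotate left by 2), then keep only the last 3 characters.
"cyumfwfzcfrjkz" → "umfwfzcfrjkzcy" → "zcy".

zcy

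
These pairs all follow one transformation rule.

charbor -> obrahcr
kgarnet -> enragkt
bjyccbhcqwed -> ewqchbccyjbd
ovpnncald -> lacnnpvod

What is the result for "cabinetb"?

Each output is the input with this applied: reverse the string, then move the first character to the end.
Applying both steps to "cabinetb": "btenibac", then "tenibacb".

tenibacb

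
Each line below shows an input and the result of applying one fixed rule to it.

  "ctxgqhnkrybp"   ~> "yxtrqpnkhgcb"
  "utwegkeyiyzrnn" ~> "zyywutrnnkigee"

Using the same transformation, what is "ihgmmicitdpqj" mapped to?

In each case the input is transformed by: sort the characters into reverse alphabetical order.
"ihgmmicitdpqj" → "tqpmmjiiihgdc".

tqpmmjiiihgdc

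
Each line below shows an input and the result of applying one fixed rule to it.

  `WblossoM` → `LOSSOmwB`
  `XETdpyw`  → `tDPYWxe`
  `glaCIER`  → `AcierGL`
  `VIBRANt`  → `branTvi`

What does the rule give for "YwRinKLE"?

The pattern: flip the case of every letter, then move the first 2 characters to the end (rotate left by 2).
Starting from "YwRinKLE": after the first operation, "yWrINkle"; after the second, "rINkleyW".

rINkleyW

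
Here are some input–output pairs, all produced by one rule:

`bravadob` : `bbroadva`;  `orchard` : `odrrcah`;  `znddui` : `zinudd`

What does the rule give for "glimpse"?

What's happening: take characters alternately from the front and the back (1st, last, 2nd, 2nd-last, ...).
Doing the same to "glimpse": "gelsipm".

gelsipm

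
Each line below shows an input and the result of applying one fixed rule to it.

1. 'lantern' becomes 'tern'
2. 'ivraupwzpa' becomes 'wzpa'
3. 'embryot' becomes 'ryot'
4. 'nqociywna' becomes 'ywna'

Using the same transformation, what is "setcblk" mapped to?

In each case the input is transformed by: keep only the last 4 characters.
Applying that to "setcblk" gives "cblk".

cblk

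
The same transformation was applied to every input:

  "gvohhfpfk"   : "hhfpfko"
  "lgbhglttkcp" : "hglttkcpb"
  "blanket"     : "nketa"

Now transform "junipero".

iperon

What's happening: delete the first 2 characters, then move the first character to the end.
On "junipero": the first step gives "nipero", and the second then gives "iperon".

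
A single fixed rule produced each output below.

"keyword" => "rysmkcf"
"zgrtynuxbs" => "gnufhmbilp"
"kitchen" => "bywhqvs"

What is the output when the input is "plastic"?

qdzoghw

The pattern: move the last character to the front, then shift every letter 12 places backward in the alphabet (wrapping around).
Applying both steps to "plastic": "cplasti", then "qdzoghw".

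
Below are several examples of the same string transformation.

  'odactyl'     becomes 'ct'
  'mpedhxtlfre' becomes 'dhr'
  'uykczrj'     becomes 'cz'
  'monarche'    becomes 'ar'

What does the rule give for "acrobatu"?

The transformation: swap each adjacent pair of characters (1↔2, 3↔4, ...), then keep one character in every 3, starting at position 3 (positions 3rd, 6th, 9th, ...).
Doing the same to "acrobatu": "ob".
(Check on "uykczrj": → "yuckrzj" → "cz" ✓)

ob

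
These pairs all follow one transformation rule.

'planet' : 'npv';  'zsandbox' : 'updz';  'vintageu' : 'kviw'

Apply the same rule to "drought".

The rule is to shift every letter 2 places forward in the alphabet (wrapping around), then keep every other character starting from the second (positions 2nd, 4th, 6th, ...).
Working it through for "drought": intermediate "ftqwijv", final "twj".

twj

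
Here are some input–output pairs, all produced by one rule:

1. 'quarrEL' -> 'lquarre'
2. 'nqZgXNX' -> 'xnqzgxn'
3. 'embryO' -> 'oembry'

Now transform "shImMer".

rshimme

What's happening: move the last character to the front, then convert every letter to lowercase.
For "shImMer", step one produces "rshImMe"; step two turns that into "rshimme".
(Check on "nqZgXNX": → "XnqZgXN" → "xnqzgxn" ✓)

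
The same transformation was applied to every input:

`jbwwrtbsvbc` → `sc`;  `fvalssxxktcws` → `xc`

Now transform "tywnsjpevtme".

em

In each case the input is transformed by: keep one character in every 3, starting at position 2 (positions 2nd, 5th, 8th, ...), then delete the first 2 characters.
Starting from "tywnsjpevtme": after the first operation, "ysem"; after the second, "em".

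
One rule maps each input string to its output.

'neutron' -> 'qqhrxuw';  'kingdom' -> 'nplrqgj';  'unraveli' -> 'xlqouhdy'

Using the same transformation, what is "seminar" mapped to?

vuhdpql

Looking at the pairs, the operation is to shift every letter 3 places forward in the alphabet (wrapping around), then take characters alternately from the front and the back (1st, last, 2nd, 2nd-last, ...).
Working it through for "seminar": intermediate "vhplqdu", final "vuhdpql".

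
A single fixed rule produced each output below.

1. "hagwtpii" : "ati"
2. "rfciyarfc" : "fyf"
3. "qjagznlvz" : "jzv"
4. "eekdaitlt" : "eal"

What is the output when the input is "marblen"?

al

What's happening: keep one character in every 3, starting at position 2 (positions 2nd, 5th, 8th, ...).
Doing the same to "marblen": "al".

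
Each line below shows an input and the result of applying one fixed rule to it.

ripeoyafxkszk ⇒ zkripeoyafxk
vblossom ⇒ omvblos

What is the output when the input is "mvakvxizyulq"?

lqmvakvxizy

Rule — move the last 2 characters to the front (rotate right by 2), then delete the last character.
"mvakvxizyulq" → "lqmvakvxizyu" → "lqmvakvxizy".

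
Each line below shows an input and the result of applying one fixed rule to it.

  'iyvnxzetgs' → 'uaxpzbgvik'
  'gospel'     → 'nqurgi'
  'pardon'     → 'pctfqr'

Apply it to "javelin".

pcxgnkl

Each output is the input with this applied: swap the first and last characters, then shift every letter 2 places forward in the alphabet (wrapping around).
For "javelin", step one produces "navelij"; step two turns that into "pcxgnkl".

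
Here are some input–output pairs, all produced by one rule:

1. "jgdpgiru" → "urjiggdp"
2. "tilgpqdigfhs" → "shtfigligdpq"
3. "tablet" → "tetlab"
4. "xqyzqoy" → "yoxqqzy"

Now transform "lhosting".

Each output is the input with this applied: move the last character to the front, then take characters alternately from the front and the back (1st, last, 2nd, 2nd-last, ...).
For "lhosting" the result is "gnlihtos".

gnlihtos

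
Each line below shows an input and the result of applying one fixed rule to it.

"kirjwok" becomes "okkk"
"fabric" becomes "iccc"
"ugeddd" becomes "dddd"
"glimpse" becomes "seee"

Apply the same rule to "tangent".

In each case the input is transformed by: repeat every character 3 times, then keep only the last 4 characters.
Working it through for "tangent": intermediate "tttaaannngggeeennnttt", final "nttt".

nttt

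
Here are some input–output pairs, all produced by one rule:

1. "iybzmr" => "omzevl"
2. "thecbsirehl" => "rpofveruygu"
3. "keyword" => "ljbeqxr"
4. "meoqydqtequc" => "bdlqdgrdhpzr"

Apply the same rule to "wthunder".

uhaqrejg

The pattern: move the first 2 characters to the end (rotate left by 2), then shift every letter 13 places forward in the alphabet (wrapping around) — i.e. ROT13.
"wthunder" → "hunderwt" → "uhaqrejg".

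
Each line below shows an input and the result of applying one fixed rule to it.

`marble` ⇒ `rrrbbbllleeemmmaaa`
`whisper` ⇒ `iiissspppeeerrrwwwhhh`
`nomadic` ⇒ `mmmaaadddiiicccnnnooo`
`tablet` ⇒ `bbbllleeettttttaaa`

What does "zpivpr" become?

The rule is to move the first 2 characters to the end (rotate left by 2), then repeat every character 3 times.
"zpivpr" → "ivprzp" → "iiivvvppprrrzzzppp".

iiivvvppprrrzzzppp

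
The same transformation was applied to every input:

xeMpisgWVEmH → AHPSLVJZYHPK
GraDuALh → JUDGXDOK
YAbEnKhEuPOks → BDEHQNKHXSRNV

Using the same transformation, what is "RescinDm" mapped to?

What's happening: shift every letter 3 places forward in the alphabet (wrapping around), then convert every letter to uppercase.
For "RescinDm", step one produces "UhvflqGp"; step two turns that into "UHVFLQGP".
(Check on "xeMpisgWVEmH": → "ahPslvjZYHpK" → "AHPSLVJZYHPK" ✓)

UHVFLQGP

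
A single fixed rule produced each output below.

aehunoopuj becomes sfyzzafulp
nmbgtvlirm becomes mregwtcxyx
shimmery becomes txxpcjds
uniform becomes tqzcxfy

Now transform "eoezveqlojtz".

In each case the input is transformed by: move the first 2 characters to the end (rotate left by 2), then shift every letter 11 places forward in the alphabet (wrapping around).
Applying both steps to "eoezveqlojtz": "ezveqlojtzeo", then "pkgpbwzuekpz".
(Check on "shimmery": → "immerysh" → "txxpcjds" ✓)

pkgpbwzuekpz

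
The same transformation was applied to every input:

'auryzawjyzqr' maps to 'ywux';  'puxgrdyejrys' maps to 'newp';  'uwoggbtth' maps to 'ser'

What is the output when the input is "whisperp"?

Rule — keep one character in every 3, starting at position 1 (positions 1st, 4th, 7th, ...), then shift every letter 2 places backward in the alphabet (wrapping around).
So "whisperp" becomes "uqp".

uqp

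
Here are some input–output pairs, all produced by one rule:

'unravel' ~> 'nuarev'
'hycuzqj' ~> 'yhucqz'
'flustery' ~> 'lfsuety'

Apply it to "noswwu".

What's happening: swap each adjacent pair of characters (1↔2, 3↔4, ...), then delete the last character.
"noswwu" → "onwsuw" → "onwsu".

onwsu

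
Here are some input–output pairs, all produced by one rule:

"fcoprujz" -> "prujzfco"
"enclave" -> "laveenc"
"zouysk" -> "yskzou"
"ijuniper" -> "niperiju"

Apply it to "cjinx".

nxcji

In each case the input is transformed by: move the first 3 characters to the end (rotate left by 3).
"cjinx" → "nxcji".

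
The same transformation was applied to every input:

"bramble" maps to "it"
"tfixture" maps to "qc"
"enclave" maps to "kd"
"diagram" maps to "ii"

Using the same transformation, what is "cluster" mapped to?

cm

The pattern: shift every letter 8 places forward in the alphabet (wrapping around), then keep one character in every 3, starting at position 3 (positions 3rd, 6th, 9th, ...).
On "cluster": the first step gives "ktcabmz", and the second then gives "cm".
(Check on "bramble": → "jziujtm" → "it" ✓)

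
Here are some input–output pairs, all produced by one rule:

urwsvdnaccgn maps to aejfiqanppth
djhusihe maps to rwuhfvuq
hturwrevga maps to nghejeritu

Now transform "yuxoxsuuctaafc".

phkbkfhhpgnnsl

Looking at the pairs, the operation is to shift every letter 13 places forward in the alphabet (wrapping around) — i.e. ROT13, then swap the first and last characters.
"yuxoxsuuctaafc" → "phkbkfhhpgnnsl".
(Check on "urwsvdnaccgn": → "hejfiqanppta" → "aejfiqanppth" ✓)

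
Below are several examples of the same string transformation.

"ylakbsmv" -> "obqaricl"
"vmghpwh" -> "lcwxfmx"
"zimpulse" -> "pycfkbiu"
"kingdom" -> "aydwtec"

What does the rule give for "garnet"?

Each output is the input with this applied: shift every letter 10 places backward in the alphabet (wrapping around).
"garnet" → "wqhduj".

wqhduj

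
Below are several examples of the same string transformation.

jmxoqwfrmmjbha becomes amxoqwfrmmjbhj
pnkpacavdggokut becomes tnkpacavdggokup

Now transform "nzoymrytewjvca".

The pattern: swap the first and last characters.
Doing the same to "nzoymrytewjvca": "azoymrytewjvcn".

azoymrytewjvcn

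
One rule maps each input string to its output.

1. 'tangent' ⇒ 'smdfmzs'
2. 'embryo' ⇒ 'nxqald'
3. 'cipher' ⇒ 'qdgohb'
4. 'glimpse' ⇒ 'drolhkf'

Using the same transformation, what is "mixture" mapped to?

In each case the input is transformed by: shift every letter 1 place backward in the alphabet (wrapping around), then reverse the string.
"mixture" → "dqtswhl".
(Check on "tangent": → "szmfdms" → "smdfmzs" ✓)

dqtswhl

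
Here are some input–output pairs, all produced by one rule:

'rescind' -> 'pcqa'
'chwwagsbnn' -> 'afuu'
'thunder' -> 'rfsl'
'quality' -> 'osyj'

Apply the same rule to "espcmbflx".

Rule — shift every letter 2 places backward in the alphabet (wrapping around), then keep only the first 4 characters.
On "espcmbflx": the first step gives "cqnakzdjv", and the second then gives "cqna".

cqna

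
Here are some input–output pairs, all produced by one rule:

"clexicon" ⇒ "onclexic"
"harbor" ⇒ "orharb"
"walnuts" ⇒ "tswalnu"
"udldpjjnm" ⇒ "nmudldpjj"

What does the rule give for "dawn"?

The pattern: move the last 2 characters to the front (rotate right by 2).
On "dawn" that produces "wnda".

wnda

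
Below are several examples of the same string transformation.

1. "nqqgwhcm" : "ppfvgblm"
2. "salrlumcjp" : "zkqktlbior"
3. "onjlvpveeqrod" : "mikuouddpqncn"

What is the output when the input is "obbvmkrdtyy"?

The transformation: move the first character to the end, then shift every letter 1 place backward in the alphabet (wrapping around).
Applying that to "obbvmkrdtyy" gives "aauljqcsxxn".

aauljqcsxxn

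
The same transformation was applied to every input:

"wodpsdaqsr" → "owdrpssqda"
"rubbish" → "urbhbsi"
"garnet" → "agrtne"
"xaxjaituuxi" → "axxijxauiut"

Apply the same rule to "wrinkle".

rwienlk

Rule — move the first character to the end, then take characters alternately from the front and the back (1st, last, 2nd, 2nd-last, ...).
On "wrinkle": the first step gives "rinklew", and the second then gives "rwienlk".
(Check on "rubbish": → "ubbishr" → "urbhbsi" ✓)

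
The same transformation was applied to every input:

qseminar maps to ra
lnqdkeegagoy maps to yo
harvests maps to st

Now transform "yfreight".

th

The pattern: swap each adjacent pair of characters (1↔2, 3↔4, ...), then keep only the last 2 characters.
Starting from "yfreight": after the first operation, "fyergith"; after the second, "th".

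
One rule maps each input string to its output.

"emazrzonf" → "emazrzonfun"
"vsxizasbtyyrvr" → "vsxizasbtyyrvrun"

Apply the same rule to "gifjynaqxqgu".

Rule — append "un".
Applying that to "gifjynaqxqgu" gives "gifjynaqxqguun".

gifjynaqxqguun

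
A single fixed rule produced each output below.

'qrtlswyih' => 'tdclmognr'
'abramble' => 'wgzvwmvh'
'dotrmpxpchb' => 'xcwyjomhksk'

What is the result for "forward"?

vmyajmr

Rule — shift every letter 5 places backward in the alphabet (wrapping around), then move the last 3 characters to the front (rotate right by 3).
"forward" → "ajmrvmy" → "vmyajmr".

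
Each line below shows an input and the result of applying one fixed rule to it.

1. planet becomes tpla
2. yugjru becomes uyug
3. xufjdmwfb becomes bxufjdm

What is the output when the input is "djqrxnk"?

kdjqr

The rule is to move the last 3 characters to the front (rotate right by 3), then delete the first 2 characters.
Working it through for "djqrxnk": intermediate "xnkdjqr", final "kdjqr".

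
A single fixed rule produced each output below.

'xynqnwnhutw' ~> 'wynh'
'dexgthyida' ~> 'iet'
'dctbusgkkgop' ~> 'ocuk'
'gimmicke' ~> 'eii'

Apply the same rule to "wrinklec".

In each case the input is transformed by: keep one character in every 3, starting at position 2 (positions 2nd, 5th, 8th, ...), then move the last character to the front.
Doing the same to "wrinklec": "crk".

crk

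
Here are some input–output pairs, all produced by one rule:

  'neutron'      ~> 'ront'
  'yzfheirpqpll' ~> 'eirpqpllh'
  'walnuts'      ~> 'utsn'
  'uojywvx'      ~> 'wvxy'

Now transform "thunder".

The rule is to delete the first 3 characters, then move the first character to the end.
Working it through for "thunder": intermediate "nder", final "dern".

dern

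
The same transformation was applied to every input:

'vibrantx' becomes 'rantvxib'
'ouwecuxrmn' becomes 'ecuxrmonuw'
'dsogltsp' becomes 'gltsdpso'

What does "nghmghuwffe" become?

Each output is the input with this applied: swap the first and last characters, then move the first 3 characters to the end (rotate left by 3).
"nghmghuwffe" → "mghuwffnegh".

mghuwffnegh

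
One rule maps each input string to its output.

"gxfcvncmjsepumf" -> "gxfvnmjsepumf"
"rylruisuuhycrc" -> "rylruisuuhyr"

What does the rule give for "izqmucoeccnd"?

izqmuoend

Looking at the pairs, the operation is to remove every "c".
"izqmucoeccnd" → "izqmuoend".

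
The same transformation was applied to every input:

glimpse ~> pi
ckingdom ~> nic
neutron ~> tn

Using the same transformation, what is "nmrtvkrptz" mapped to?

Looking at the pairs, the operation is to sort the characters into reverse alphabetical order, then keep one character in every 3, starting at position 2 (positions 2nd, 5th, 8th, ...).
For "nmrtvkrptz" the result is "vrn".

vrn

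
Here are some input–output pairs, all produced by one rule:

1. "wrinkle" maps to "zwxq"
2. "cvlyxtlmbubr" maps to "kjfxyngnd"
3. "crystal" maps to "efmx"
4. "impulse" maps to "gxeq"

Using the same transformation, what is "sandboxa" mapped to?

The rule is to delete the first 3 characters, then shift every letter 12 places forward in the alphabet (wrapping around).
Applying that to "sandboxa" gives "pnajm".

pnajm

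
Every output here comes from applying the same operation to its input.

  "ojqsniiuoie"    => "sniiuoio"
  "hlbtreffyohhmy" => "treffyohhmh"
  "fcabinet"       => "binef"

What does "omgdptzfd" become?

dptzfo

The rule is to swap the first and last characters, then delete the first 3 characters.
On "omgdptzfd" that produces "dptzfo".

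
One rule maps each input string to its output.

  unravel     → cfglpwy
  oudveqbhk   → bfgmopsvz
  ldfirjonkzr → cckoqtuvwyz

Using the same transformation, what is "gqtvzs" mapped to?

The rule is to shift every letter 11 places forward in the alphabet (wrapping around), then sort the characters into alphabetical order.
Working it through for "gqtvzs": intermediate "rbegkd", final "bdegkr".

bdegkr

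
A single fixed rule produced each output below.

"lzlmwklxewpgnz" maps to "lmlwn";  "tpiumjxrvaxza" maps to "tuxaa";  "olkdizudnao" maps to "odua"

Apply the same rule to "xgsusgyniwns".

xuyw

What's happening: keep one character in every 3, starting at position 1 (positions 1st, 4th, 7th, ...).
Applying that to "xgsusgyniwns" gives "xuyw".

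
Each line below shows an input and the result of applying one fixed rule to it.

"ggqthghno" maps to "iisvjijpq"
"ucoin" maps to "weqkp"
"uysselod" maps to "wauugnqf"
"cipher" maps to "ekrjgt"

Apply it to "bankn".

dcpmp

What's happening: shift every letter 2 places forward in the alphabet (wrapping around).
For "bankn" the result is "dcpmp".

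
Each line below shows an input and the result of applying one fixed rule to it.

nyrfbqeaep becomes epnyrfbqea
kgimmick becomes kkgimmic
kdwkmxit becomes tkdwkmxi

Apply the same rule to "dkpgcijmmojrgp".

The rule is to move the first 3 characters to the end (rotate left by 3), then swap the front and back halves of the string.
For "dkpgcijmmojrgp", step one produces "gcijmmojrgpdkp"; step two turns that into "jrgpdkpgcijmmo".

jrgpdkpgcijmmo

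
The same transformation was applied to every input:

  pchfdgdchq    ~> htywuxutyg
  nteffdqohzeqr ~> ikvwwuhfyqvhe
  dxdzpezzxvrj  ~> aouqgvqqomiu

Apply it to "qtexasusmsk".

Rule — swap the first and last characters, then shift every letter 9 places backward in the alphabet (wrapping around).
For "qtexasusmsk" the result is "bkvorjljdjh".

bkvorjljdjh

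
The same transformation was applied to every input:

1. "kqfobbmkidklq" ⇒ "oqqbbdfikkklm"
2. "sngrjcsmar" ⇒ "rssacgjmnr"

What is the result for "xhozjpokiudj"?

The pattern: sort the characters into alphabetical order, then move the last 3 characters to the front (rotate right by 3).
Applying that to "xhozjpokiudj" gives "uxzdhijjkoop".

uxzdhijjkoop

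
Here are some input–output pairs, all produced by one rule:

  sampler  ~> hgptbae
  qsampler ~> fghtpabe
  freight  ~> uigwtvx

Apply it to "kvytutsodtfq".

zfkuniisjdih

The pattern: take characters alternately from the front and the back (1st, last, 2nd, 2nd-last, ...), then shift every letter 11 places backward in the alphabet (wrapping around).
"kvytutsodtfq" → "kqvfyttduots" → "zfkuniisjdih".
(Check on "qsampler": → "qrsealmp" → "fghtpabe" ✓)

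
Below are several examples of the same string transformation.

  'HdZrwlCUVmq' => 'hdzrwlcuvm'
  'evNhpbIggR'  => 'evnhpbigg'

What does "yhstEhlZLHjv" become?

The pattern: delete the last character, then convert every letter to lowercase.
Doing the same to "yhstEhlZLHjv": "yhstehlzlhj".
(Check on "HdZrwlCUVmq": → "HdZrwlCUVm" → "hdzrwlcuvm" ✓)

yhstehlzlhj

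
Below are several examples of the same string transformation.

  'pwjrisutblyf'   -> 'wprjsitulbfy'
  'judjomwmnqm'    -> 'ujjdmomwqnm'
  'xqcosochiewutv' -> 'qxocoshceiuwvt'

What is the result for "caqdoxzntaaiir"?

In each case the input is transformed by: swap each adjacent pair of characters (1↔2, 3↔4, ...).
Doing the same to "caqdoxzntaaiir": "acdqxonzatiari".

acdqxonzatiari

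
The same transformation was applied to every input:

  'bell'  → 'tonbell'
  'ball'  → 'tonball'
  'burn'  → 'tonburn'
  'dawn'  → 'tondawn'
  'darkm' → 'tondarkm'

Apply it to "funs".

tonfuns

The rule is to prepend "ton".
For "funs" the result is "tonfuns".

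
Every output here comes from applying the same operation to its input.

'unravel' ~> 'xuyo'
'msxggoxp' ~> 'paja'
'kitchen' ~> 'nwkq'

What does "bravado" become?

The rule is to shift every letter 3 places forward in the alphabet (wrapping around), then keep every other character starting from the first (positions 1st, 3rd, 5th, ...).
Starting from "bravado": after the first operation, "eudydgr"; after the second, "eddr".

eddr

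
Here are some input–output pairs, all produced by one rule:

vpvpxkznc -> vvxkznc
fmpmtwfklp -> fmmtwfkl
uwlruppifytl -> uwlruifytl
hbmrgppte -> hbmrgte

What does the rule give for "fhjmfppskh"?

fhjmfskh

In each case the input is transformed by: remove every "p".
On "fhjmfppskh" that produces "fhjmfskh".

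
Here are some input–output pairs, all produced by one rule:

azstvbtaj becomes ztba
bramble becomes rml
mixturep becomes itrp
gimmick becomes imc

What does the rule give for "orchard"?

The transformation: keep every other character starting from the second (positions 2nd, 4th, 6th, ...).
Applying that to "orchard" gives "rhr".

rhr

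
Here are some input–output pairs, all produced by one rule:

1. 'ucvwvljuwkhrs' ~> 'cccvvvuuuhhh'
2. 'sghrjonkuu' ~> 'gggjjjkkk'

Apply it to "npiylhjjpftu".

The pattern: keep one character in every 3, starting at position 2 (positions 2nd, 5th, 8th, ...), then repeat every character 3 times.
Applying both steps to "npiylhjjpftu": "pljt", then "pppllljjjttt".

pppllljjjttt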